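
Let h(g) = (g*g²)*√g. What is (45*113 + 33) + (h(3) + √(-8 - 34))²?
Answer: 7263 + 162*I*√14 ≈ 7263.0 + 606.15*I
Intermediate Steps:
h(g) = g^(7/2) (h(g) = g³*√g = g^(7/2))
(45*113 + 33) + (h(3) + √(-8 - 34))² = (45*113 + 33) + (3^(7/2) + √(-8 - 34))² = (5085 + 33) + (27*√3 + √(-42))² = 5118 + (27*√3 + I*√42)²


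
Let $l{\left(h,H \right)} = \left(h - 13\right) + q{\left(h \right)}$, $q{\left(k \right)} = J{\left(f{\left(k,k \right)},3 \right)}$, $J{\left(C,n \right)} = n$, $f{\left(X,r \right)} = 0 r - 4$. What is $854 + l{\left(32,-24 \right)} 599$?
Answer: $14032$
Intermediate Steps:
$f{\left(X,r \right)} = -4$ ($f{\left(X,r \right)} = 0 - 4 = -4$)
$q{\left(k \right)} = 3$
$l{\left(h,H \right)} = -10 + h$ ($l{\left(h,H \right)} = \left(h - 13\right) + 3 = \left(-13 + h\right) + 3 = -10 + h$)
$854 + l{\left(32,-24 \right)} 599 = 854 + \left(-10 + 32\right) 599 = 854 + 22 \cdot 599 = 854 + 13178 = 14032$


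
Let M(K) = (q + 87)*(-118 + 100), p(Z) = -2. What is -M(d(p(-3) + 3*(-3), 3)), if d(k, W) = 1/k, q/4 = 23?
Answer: 3222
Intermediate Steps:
q = 92 (q = 4*23 = 92)
M(K) = -3222 (M(K) = (92 + 87)*(-118 + 100) = 179*(-18) = -3222)
-M(d(p(-3) + 3*(-3), 3)) = -1*(-3222) = 3222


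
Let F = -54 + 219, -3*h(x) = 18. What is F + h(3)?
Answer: 159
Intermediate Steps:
h(x) = -6 (h(x) = -⅓*18 = -6)
F = 165
F + h(3) = 165 - 6 = 159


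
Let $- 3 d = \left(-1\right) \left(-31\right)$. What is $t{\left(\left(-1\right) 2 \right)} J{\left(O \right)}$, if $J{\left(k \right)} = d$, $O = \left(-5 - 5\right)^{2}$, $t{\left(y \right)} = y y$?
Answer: $- \frac{124}{3} \approx -41.333$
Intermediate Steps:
$t{\left(y \right)} = y^{2}$
$O = 100$ ($O = \left(-10\right)^{2} = 100$)
$d = - \frac{31}{3}$ ($d = - \frac{\left(-1\right) \left(-31\right)}{3} = \left(- \frac{1}{3}\right) 31 = - \frac{31}{3} \approx -10.333$)
$J{\left(k \right)} = - \frac{31}{3}$
$t{\left(\left(-1\right) 2 \right)} J{\left(O \right)} = \left(\left(-1\right) 2\right)^{2} \left(- \frac{31}{3}\right) = \left(-2\right)^{2} \left(- \frac{31}{3}\right) = 4 \left(- \frac{31}{3}\right) = - \frac{124}{3}$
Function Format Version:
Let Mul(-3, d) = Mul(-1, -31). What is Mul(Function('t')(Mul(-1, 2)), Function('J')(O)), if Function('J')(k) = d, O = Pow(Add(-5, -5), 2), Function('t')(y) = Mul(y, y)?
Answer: Rational(-124, 3) ≈ -41.333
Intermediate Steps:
Function('t')(y) = Pow(y, 2)
O = 100 (O = Pow(-10, 2) = 100)
d = Rational(-31, 3) (d = Mul(Rational(-1, 3), Mul(-1, -31)) = Mul(Rational(-1, 3), 31) = Rational(-31, 3) ≈ -10.333)
Function('J')(k) = Rational(-31, 3)
Mul(Function('t')(Mul(-1, 2)), Function('J')(O)) = Mul(Pow(Mul(-1, 2), 2), Rational(-31, 3)) = Mul(Pow(-2, 2), Rational(-31, 3)) = Mul(4, Rational(-31, 3)) = Rational(-124, 3)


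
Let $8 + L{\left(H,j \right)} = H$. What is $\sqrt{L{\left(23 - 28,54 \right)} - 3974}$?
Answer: $3 i \sqrt{443} \approx 63.143 i$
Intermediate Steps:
$L{\left(H,j \right)} = -8 + H$
$\sqrt{L{\left(23 - 28,54 \right)} - 3974} = \sqrt{\left(-8 + \left(23 - 28\right)\right) - 3974} = \sqrt{\left(-8 - 5\right) - 3974} = \sqrt{-13 - 3974} = \sqrt{-3987} = 3 i \sqrt{443}$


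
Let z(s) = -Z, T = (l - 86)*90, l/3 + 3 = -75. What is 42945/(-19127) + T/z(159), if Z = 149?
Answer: 544458795/2849923 ≈ 191.04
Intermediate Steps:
l = -234 (l = -9 + 3*(-75) = -9 - 225 = -234)
T = -28800 (T = (-234 - 86)*90 = -320*90 = -28800)
z(s) = -149 (z(s) = -1*149 = -149)
42945/(-19127) + T/z(159) = 42945/(-19127) - 28800/(-149) = 42945*(-1/19127) - 28800*(-1/149) = -42945/19127 + 28800/149 = 544458795/2849923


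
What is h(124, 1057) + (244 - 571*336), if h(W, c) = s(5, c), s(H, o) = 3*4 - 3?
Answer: -191603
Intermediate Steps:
s(H, o) = 9 (s(H, o) = 12 - 3 = 9)
h(W, c) = 9
h(124, 1057) + (244 - 571*336) = 9 + (244 - 571*336) = 9 + (244 - 191856) = 9 - 191612 = -191603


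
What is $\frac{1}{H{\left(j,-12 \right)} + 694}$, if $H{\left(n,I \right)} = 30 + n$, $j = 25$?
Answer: $\frac{1}{749} \approx 0.0013351$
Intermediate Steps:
$\frac{1}{H{\left(j,-12 \right)} + 694} = \frac{1}{\left(30 + 25\right) + 694} = \frac{1}{55 + 694} = \frac{1}{749}$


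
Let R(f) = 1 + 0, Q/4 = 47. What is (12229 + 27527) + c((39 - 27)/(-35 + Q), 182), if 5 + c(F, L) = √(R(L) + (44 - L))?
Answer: 39751 + I*√137 ≈ 39751.0 + 11.705*I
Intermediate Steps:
Q = 188 (Q = 4*47 = 188)
R(f) = 1
c(F, L) = -5 + √(45 - L) (c(F, L) = -5 + √(1 + (44 - L)) = -5 + √(45 - L))
(12229 + 27527) + c((39 - 27)/(-35 + Q), 182) = (12229 + 27527) + (-5 + √(45 - 1*182)) = 39756 + (-5 + √(45 - 182)) = 39756 + (-5 + √(-137)) = 39756 + (-5 + I*√137) = 39751 + I*√137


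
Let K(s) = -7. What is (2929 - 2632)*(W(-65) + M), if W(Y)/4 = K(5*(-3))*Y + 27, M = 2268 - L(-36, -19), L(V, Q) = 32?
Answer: 1236708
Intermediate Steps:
M = 2236 (M = 2268 - 1*32 = 2268 - 32 = 2236)
W(Y) = 108 - 28*Y (W(Y) = 4*(-7*Y + 27) = 4*(27 - 7*Y) = 108 - 28*Y)
(2929 - 2632)*(W(-65) + M) = (2929 - 2632)*((108 - 28*(-65)) + 2236) = 297*((108 + 1820) + 2236) = 297*(1928 + 2236) = 297*4164 = 1236708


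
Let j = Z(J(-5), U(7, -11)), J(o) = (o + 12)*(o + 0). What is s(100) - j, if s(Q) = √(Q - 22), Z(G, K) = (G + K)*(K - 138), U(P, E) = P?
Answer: -3668 + √78 ≈ -3659.2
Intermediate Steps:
J(o) = o*(12 + o) (J(o) = (12 + o)*o = o*(12 + o))
Z(G, K) = (-138 + K)*(G + K) (Z(G, K) = (G + K)*(-138 + K) = (-138 + K)*(G + K))
s(Q) = √(-22 + Q)
j = 3668 (j = 7² - (-690)*(12 - 5) - 138*7 - 5*(12 - 5)*7 = 49 - (-690)*7 - 966 - 5*7*7 = 49 - 138*(-35) - 966 - 35*7 = 49 + 4830 - 966 - 245 = 3668)
s(100) - j = √(-22 + 100) - 1*3668 = √78 - 3668 = -3668 + √78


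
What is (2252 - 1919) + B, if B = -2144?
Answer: -1811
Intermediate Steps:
(2252 - 1919) + B = (2252 - 1919) - 2144 = 333 - 2144 = -1811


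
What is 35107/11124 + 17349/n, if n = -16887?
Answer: 133287211/62616996 ≈ 2.1286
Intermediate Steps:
35107/11124 + 17349/n = 35107/11124 + 17349/(-16887) = 35107*(1/11124) + 17349*(-1/16887) = 35107/11124 - 5783/5629 = 133287211/62616996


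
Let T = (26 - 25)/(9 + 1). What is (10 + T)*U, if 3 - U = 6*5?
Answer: -2727/10 ≈ -272.70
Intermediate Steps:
T = ⅒ (T = 1/10 = 1*(⅒) = ⅒ ≈ 0.10000)
U = -27 (U = 3 - 6*5 = 3 - 1*30 = 3 - 30 = -27)
(10 + T)*U = (10 + ⅒)*(-27) = (101/10)*(-27) = -2727/10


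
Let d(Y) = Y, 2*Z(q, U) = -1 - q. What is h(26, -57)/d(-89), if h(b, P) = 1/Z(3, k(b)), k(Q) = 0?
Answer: 1/178 ≈ 0.0056180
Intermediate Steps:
Z(q, U) = -1/2 - q/2 (Z(q, U) = (-1 - q)/2 = -1/2 - q/2)
h(b, P) = -1/2 (h(b, P) = 1/(-1/2 - 1/2*3) = 1/(-1/2 - 3/2) = 1/(-2) = -1/2)
h(26, -57)/d(-89) = -1/2/(-89) = -1/2*(-1/89) = 1/178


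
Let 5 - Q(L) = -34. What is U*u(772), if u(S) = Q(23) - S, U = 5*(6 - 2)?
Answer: -14660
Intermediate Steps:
Q(L) = 39 (Q(L) = 5 - 1*(-34) = 5 + 34 = 39)
U = 20 (U = 5*4 = 20)
u(S) = 39 - S
U*u(772) = 20*(39 - 1*772) = 20*(39 - 772) = 20*(-733) = -14660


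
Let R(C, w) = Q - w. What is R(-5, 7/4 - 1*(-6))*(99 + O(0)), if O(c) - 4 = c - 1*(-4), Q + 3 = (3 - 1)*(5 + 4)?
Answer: 3103/4 ≈ 775.75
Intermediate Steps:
Q = 15 (Q = -3 + (3 - 1)*(5 + 4) = -3 + 2*9 = -3 + 18 = 15)
R(C, w) = 15 - w
O(c) = 8 + c (O(c) = 4 + (c - 1*(-4)) = 4 + (c + 4) = 4 + (4 + c) = 8 + c)
R(-5, 7/4 - 1*(-6))*(99 + O(0)) = (15 - (7/4 - 1*(-6)))*(99 + (8 + 0)) = (15 - (7*(1/4) + 6))*(99 + 8) = (15 - (7/4 + 6))*107 = (15 - 1*31/4)*107 = (15 - 31/4)*107 = (29/4)*107 = 3103/4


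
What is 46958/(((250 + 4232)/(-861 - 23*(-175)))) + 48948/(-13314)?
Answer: 164825804686/4972779 ≈ 33146.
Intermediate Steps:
46958/(((250 + 4232)/(-861 - 23*(-175)))) + 48948/(-13314) = 46958/((4482/(-861 + 4025))) + 48948*(-1/13314) = 46958/((4482/3164)) - 8158/2219 = 46958/((4482*(1/3164))) - 8158/2219 = 46958/(2241/1582) - 8158/2219 = 46958*(1582/2241) - 8158/2219 = 74287556/2241 - 8158/2219 = 164825804686/4972779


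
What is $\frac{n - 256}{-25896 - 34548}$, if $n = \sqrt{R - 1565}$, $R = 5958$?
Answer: $\frac{64}{15111} - \frac{\sqrt{4393}}{60444} \approx 0.0031388$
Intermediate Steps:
$n = \sqrt{4393}$ ($n = \sqrt{5958 - 1565} = \sqrt{4393} \approx 66.28$)
$\frac{n - 256}{-25896 - 34548} = \frac{\sqrt{4393} - 256}{-25896 - 34548} = \frac{-256 + \sqrt{4393}}{-60444} = \left(-256 + \sqrt{4393}\right) \left(- \frac{1}{60444}\right) = \frac{64}{15111} - \frac{\sqrt{4393}}{60444}$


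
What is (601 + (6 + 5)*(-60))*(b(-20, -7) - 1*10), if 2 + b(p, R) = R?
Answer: 1121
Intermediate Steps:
b(p, R) = -2 + R
(601 + (6 + 5)*(-60))*(b(-20, -7) - 1*10) = (601 + (6 + 5)*(-60))*((-2 - 7) - 1*10) = (601 + 11*(-60))*(-9 - 10) = (601 - 660)*(-19) = -59*(-19) = 1121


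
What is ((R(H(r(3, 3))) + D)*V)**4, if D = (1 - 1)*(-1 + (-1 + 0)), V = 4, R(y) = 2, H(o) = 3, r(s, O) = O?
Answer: 4096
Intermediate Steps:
D = 0 (D = 0*(-1 - 1) = 0*(-2) = 0)
((R(H(r(3, 3))) + D)*V)**4 = ((2 + 0)*4)**4 = (2*4)**4 = 8**4 = 4096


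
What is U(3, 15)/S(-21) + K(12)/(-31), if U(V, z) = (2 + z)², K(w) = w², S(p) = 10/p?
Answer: -189579/310 ≈ -611.54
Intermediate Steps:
U(3, 15)/S(-21) + K(12)/(-31) = (2 + 15)²/((10/(-21))) + 12²/(-31) = 17²/((10*(-1/21))) + 144*(-1/31) = 289/(-10/21) - 144/31 = 289*(-21/10) - 144/31 = -6069/10 - 144/31 = -189579/310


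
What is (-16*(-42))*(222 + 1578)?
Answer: 1209600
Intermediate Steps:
(-16*(-42))*(222 + 1578) = 672*1800 = 1209600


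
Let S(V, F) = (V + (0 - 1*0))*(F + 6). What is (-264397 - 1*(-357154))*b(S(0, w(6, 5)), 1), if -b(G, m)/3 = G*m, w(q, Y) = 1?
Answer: 0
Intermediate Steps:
S(V, F) = V*(6 + F) (S(V, F) = (V + (0 + 0))*(6 + F) = (V + 0)*(6 + F) = V*(6 + F))
b(G, m) = -3*G*m
(-264397 - 1*(-357154))*b(S(0, w(6, 5)), 1) = (-264397 - 1*(-357154))*(-3*0*(6 + 1)*1) = (-264397 + 357154)*(-3*0*7*1) = 92757*(-3*0*1) = 92757*0 = 0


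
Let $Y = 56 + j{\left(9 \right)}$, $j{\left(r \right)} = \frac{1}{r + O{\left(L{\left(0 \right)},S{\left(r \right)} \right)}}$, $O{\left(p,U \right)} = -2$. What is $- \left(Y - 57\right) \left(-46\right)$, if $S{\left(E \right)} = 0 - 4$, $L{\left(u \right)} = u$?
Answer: $- \frac{276}{7} \approx -39.429$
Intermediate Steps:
$S{\left(E \right)} = -4$
$j{\left(r \right)} = \frac{1}{-2 + r}$ ($j{\left(r \right)} = \frac{1}{r - 2} = \frac{1}{-2 + r}$)
$Y = \frac{393}{7}$ ($Y = 56 + \frac{1}{-2 + 9} = 56 + \frac{1}{7} = \frac{393}{7} \approx 56.143$)
$- \left(Y - 57\right) \left(-46\right) = - \left(\frac{393}{7} - 57\right) \left(-46\right) = - \frac{\left(-6\right) \left(-46\right)}{7} = \left(-1\right) \frac{276}{7} = - \frac{276}{7}$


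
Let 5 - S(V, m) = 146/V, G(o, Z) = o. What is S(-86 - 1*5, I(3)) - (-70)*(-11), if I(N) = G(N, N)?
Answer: -69469/91 ≈ -763.40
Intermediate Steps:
I(N) = N
S(V, m) = 5 - 146/V
S(-86 - 1*5, I(3)) - (-70)*(-11) = (5 - 146/(-86 - 1*5)) - (-70)*(-11) = (5 - 146/(-86 - 5)) - 1*770 = (5 - 146/(-91)) - 770 = (5 - 146*(-1/91)) - 770 = (5 + 146/91) - 770 = 601/91 - 770 = -69469/91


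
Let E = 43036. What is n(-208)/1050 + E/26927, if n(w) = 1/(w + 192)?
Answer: 722977873/452373600 ≈ 1.5982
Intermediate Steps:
n(w) = 1/(192 + w)
n(-208)/1050 + E/26927 = 1/((192 - 208)*1050) + 43036/26927 = (1/1050)/(-16) + 43036*(1/26927) = -1/16*1/1050 + 43036/26927 = -1/16800 + 43036/26927 = 722977873/452373600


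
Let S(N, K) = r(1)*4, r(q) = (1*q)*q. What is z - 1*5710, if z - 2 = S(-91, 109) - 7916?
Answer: -13620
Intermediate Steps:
r(q) = q**2 (r(q) = q*q = q**2)
S(N, K) = 4 (S(N, K) = 1**2*4 = 1*4 = 4)
z = -7910 (z = 2 + (4 - 7916) = 2 - 7912 = -7910)
z - 1*5710 = -7910 - 1*5710 = -7910 - 5710 = -13620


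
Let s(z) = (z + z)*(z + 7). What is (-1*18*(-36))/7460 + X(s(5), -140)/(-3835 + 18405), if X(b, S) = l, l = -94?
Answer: 4649/57815 ≈ 0.080412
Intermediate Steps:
s(z) = 2*z*(7 + z) (s(z) = (2*z)*(7 + z) = 2*z*(7 + z))
X(b, S) = -94
(-1*18*(-36))/7460 + X(s(5), -140)/(-3835 + 18405) = (-1*18*(-36))/7460 - 94/(-3835 + 18405) = -18*(-36)*(1/7460) - 94/14570 = 648*(1/7460) - 94*1/14570 = 162/1865 - 1/155 = 4649/57815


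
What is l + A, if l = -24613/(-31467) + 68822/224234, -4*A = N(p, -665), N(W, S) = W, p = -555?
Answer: 1973401416277/14111942556 ≈ 139.84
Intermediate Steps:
A = 555/4 (A = -¼*(-555) = 555/4 ≈ 138.75)
l = 3842346658/3527985639 (l = -24613*(-1/31467) + 68822*(1/224234) = 24613/31467 + 34411/112117 = 3842346658/3527985639 ≈ 1.0891)
l + A = 3842346658/3527985639 + 555/4 = 1973401416277/14111942556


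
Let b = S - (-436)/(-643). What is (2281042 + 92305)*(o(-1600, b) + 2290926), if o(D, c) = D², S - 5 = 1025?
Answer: 11512930669322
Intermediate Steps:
S = 1030 (S = 5 + 1025 = 1030)
b = 661854/643 (b = 1030 - (-436)/(-643) = 1030 - (-436)*(-1)/643 = 1030 - 1*436/643 = 1030 - 436/643 = 661854/643 ≈ 1029.3)
(2281042 + 92305)*(o(-1600, b) + 2290926) = (2281042 + 92305)*((-1600)² + 2290926) = 2373347*(2560000 + 2290926) = 2373347*4850926 = 11512930669322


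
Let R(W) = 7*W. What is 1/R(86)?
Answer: 1/602 ≈ 0.0016611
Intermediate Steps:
1/R(86) = 1/(7*86) = 1/602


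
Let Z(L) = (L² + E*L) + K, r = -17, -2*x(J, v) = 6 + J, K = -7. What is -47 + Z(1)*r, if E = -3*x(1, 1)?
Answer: -247/2 ≈ -123.50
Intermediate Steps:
x(J, v) = -3 - J/2 (x(J, v) = -(6 + J)/2 = -3 - J/2)
E = 21/2 (E = -3*(-3 - ½*1) = -3*(-3 - ½) = -3*(-7/2) = 21/2 ≈ 10.500)
Z(L) = -7 + L² + 21*L/2 (Z(L) = (L² + 21*L/2) - 7 = -7 + L² + 21*L/2)
-47 + Z(1)*r = -47 + (-7 + 1² + (21/2)*1)*(-17) = -47 + (-7 + 1 + 21/2)*(-17) = -47 + (9/2)*(-17) = -47 - 153/2 = -247/2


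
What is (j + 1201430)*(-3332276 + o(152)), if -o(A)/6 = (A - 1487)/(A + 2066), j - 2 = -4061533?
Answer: 10569474870437979/1109 ≈ 9.5306e+12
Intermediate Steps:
j = -4061531 (j = 2 - 4061533 = -4061531)
o(A) = -6*(-1487 + A)/(2066 + A) (o(A) = -6*(A - 1487)/(A + 2066) = -6*(-1487 + A)/(2066 + A))
(j + 1201430)*(-3332276 + o(152)) = (-4061531 + 1201430)*(-3332276 + 6*(1487 - 1*152)/(2066 + 152)) = -2860101*(-3332276 + 6*(1487 - 152)/2218) = -2860101*(-3332276 + 6*(1/2218)*1335) = -2860101*(-3332276 + 4005/1109) = -2860101*(-3695490079/1109) = 10569474870437979/1109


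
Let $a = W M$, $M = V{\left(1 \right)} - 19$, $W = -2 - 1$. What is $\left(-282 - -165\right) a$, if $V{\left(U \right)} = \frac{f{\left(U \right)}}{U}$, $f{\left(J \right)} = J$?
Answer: $-6318$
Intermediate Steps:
$W = -3$ ($W = -2 - 1 = -3$)
$V{\left(U \right)} = 1$ ($V{\left(U \right)} = \frac{U}{U} = 1$)
$M = -18$ ($M = 1 - 19 = -18$)
$a = 54$ ($a = \left(-3\right) \left(-18\right) = 54$)
$\left(-282 - -165\right) a = \left(-282 - -165\right) 54 = \left(-282 + 165\right) 54 = \left(-117\right) 54 = -6318$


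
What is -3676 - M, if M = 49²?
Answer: -6077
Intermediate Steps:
M = 2401
-3676 - M = -3676 - 1*2401 = -3676 - 2401 = -6077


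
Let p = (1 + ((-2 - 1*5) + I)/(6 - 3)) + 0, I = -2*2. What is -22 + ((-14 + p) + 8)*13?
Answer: -404/3 ≈ -134.67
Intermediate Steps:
I = -4
p = -8/3 (p = (1 + ((-2 - 1*5) - 4)/(6 - 3)) + 0 = (1 + ((-2 - 5) - 4)/3) + 0 = (1 + (-7 - 4)*(⅓)) + 0 = (1 - 11*⅓) + 0 = (1 - 11/3) + 0 = -8/3 + 0 = -8/3 ≈ -2.6667)
-22 + ((-14 + p) + 8)*13 = -22 + ((-14 - 8/3) + 8)*13 = -22 + (-50/3 + 8)*13 = -22 - 26/3*13 = -22 - 338/3 = -404/3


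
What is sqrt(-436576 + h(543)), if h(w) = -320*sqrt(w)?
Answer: 4*sqrt(-27286 - 20*sqrt(543)) ≈ 666.36*I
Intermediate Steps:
sqrt(-436576 + h(543)) = sqrt(-436576 - 320*sqrt(543))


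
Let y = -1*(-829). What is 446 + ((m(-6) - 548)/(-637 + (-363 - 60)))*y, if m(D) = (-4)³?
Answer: 245027/265 ≈ 924.63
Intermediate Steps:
y = 829
m(D) = -64
446 + ((m(-6) - 548)/(-637 + (-363 - 60)))*y = 446 + ((-64 - 548)/(-637 + (-363 - 60)))*829 = 446 - 612/(-637 - 423)*829 = 446 - 612/(-1060)*829 = 446 - 612*(-1/1060)*829 = 446 + (153/265)*829 = 446 + 126837/265 = 245027/265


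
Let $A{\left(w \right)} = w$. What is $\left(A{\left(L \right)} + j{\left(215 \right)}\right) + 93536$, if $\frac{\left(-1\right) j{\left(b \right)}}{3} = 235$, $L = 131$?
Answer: $92962$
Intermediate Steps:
$j{\left(b \right)} = -705$ ($j{\left(b \right)} = \left(-3\right) 235 = -705$)
$\left(A{\left(L \right)} + j{\left(215 \right)}\right) + 93536 = \left(131 - 705\right) + 93536 = -574 + 93536 = 92962$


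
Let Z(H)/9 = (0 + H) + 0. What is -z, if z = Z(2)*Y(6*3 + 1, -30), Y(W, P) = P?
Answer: 540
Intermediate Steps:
Z(H) = 9*H (Z(H) = 9*((0 + H) + 0) = 9*(H + 0) = 9*H)
z = -540 (z = (9*2)*(-30) = 18*(-30) = -540)
-z = -1*(-540) = 540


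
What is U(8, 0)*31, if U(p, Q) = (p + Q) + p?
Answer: 496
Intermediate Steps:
U(p, Q) = Q + 2*p (U(p, Q) = (Q + p) + p = Q + 2*p)
U(8, 0)*31 = (0 + 2*8)*31 = (0 + 16)*31 = 16*31 = 496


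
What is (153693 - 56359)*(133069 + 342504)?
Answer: 46289422382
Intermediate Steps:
(153693 - 56359)*(133069 + 342504) = 97334*475573 = 46289422382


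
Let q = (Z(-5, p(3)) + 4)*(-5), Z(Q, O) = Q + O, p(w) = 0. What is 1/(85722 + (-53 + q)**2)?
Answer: 1/88026 ≈ 1.1360e-5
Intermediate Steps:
Z(Q, O) = O + Q
q = 5 (q = ((0 - 5) + 4)*(-5) = (-5 + 4)*(-5) = -1*(-5) = 5)
1/(85722 + (-53 + q)**2) = 1/(85722 + (-53 + 5)**2) = 1/(85722 + (-48)**2) = 1/(85722 + 2304) = 1/88026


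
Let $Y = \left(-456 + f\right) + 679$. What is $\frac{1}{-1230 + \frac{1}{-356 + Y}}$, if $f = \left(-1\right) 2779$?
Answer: $- \frac{2912}{3581761} \approx -0.00081301$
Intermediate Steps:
$f = -2779$
$Y = -2556$ ($Y = \left(-456 - 2779\right) + 679 = -3235 + 679 = -2556$)
$\frac{1}{-1230 + \frac{1}{-356 + Y}} = \frac{1}{-1230 + \frac{1}{-356 - 2556}} = \frac{1}{-1230 + \frac{1}{-2912}} = \frac{1}{-1230 - \frac{1}{2912}} = \frac{1}{- \frac{3581761}{2912}} = - \frac{2912}{3581761}$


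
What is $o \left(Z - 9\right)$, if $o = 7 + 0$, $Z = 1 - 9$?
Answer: $-119$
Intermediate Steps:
$Z = -8$ ($Z = 1 - 9 = -8$)
$o = 7$
$o \left(Z - 9\right) = 7 \left(-8 - 9\right) = 7 \left(-17\right) = -119$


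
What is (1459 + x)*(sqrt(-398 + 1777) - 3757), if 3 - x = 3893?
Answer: 9133267 - 2431*sqrt(1379) ≈ 9.0430e+6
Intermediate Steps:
x = -3890 (x = 3 - 1*3893 = 3 - 3893 = -3890)
(1459 + x)*(sqrt(-398 + 1777) - 3757) = (1459 - 3890)*(sqrt(-398 + 1777) - 3757) = -2431*(sqrt(1379) - 3757) = -2431*(-3757 + sqrt(1379)) = 9133267 - 2431*sqrt(1379)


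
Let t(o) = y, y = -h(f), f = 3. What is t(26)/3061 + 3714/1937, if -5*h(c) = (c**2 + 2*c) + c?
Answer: 56877636/29645785 ≈ 1.9186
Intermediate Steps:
h(c) = -3*c/5 - c**2/5 (h(c) = -((c**2 + 2*c) + c)/5 = -(c**2 + 3*c)/5 = -3*c/5 - c**2/5)
y = 18/5 (y = -(-1)*3*(3 + 3)/5 = -(-1)*3*6/5 = -1*(-18/5) = 18/5 ≈ 3.6000)
t(o) = 18/5
t(26)/3061 + 3714/1937 = (18/5)/3061 + 3714/1937 = (18/5)*(1/3061) + 3714*(1/1937) = 18/15305 + 3714/1937 = 56877636/29645785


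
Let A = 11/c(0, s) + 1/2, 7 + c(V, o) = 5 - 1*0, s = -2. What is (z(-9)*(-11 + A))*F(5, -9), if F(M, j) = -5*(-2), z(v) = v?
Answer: 1440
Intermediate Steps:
c(V, o) = -2 (c(V, o) = -7 + (5 - 1*0) = -7 + (5 + 0) = -7 + 5 = -2)
A = -5 (A = 11/(-2) + 1/2 = 11*(-½) + 1*(½) = -11/2 + ½ = -5)
F(M, j) = 10
(z(-9)*(-11 + A))*F(5, -9) = -9*(-11 - 5)*10 = -9*(-16)*10 = 144*10 = 1440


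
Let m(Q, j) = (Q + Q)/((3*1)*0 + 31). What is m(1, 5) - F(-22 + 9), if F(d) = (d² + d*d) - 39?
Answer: -9267/31 ≈ -298.94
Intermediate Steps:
m(Q, j) = 2*Q/31 (m(Q, j) = (2*Q)/(3*0 + 31) = (2*Q)/(0 + 31) = (2*Q)/31 = (2*Q)*(1/31) = 2*Q/31)
F(d) = -39 + 2*d² (F(d) = (d² + d²) - 39 = 2*d² - 39 = -39 + 2*d²)
m(1, 5) - F(-22 + 9) = (2/31)*1 - (-39 + 2*(-22 + 9)²) = 2/31 - (-39 + 2*(-13)²) = 2/31 - (-39 + 2*169) = 2/31 - (-39 + 338) = 2/31 - 1*299 = 2/31 - 299 = -9267/31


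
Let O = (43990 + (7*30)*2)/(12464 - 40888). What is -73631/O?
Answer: 1046443772/22205 ≈ 47127.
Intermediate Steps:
O = -22205/14212 (O = (43990 + 210*2)/(-28424) = (43990 + 420)*(-1/28424) = 44410*(-1/28424) = -22205/14212 ≈ -1.5624)
-73631/O = -73631/(-22205/14212) = -73631*(-14212/22205) = 1046443772/22205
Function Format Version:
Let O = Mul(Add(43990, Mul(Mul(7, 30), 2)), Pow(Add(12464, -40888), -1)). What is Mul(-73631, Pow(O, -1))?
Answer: Rational(1046443772, 22205) ≈ 47127.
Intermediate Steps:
O = Rational(-22205, 14212) (O = Mul(Add(43990, Mul(210, 2)), Pow(-28424, -1)) = Mul(Add(43990, 420), Rational(-1, 28424)) = Mul(44410, Rational(-1, 28424)) = Rational(-22205, 14212) ≈ -1.5624)
Mul(-73631, Pow(O, -1)) = Mul(-73631, Pow(Rational(-22205, 14212), -1)) = Mul(-73631, Rational(-14212, 22205)) = Rational(1046443772, 22205)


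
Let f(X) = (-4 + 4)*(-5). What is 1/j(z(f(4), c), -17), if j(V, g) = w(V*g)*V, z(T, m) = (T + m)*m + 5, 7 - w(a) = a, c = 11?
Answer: 1/270774 ≈ 3.6931e-6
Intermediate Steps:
f(X) = 0 (f(X) = 0*(-5) = 0)
w(a) = 7 - a
z(T, m) = 5 + m*(T + m) (z(T, m) = m*(T + m) + 5 = 5 + m*(T + m))
j(V, g) = V*(7 - V*g) (j(V, g) = (7 - V*g)*V = V*(7 - V*g))
1/j(z(f(4), c), -17) = 1/((5 + 11² + 0*11)*(7 - 1*(5 + 11² + 0*11)*(-17))) = 1/((5 + 121 + 0)*(7 - 1*(5 + 121 + 0)*(-17))) = 1/(126*(7 - 1*126*(-17))) = 1/(126*(7 + 2142)) = 1/(126*2149) = 1/270774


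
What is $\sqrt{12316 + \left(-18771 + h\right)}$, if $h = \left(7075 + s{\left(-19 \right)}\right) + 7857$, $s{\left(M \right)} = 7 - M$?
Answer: $\sqrt{8503} \approx 92.212$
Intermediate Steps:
$h = 14958$ ($h = \left(7075 + \left(7 - -19\right)\right) + 7857 = \left(7075 + \left(7 + 19\right)\right) + 7857 = \left(7075 + 26\right) + 7857 = 7101 + 7857 = 14958$)
$\sqrt{12316 + \left(-18771 + h\right)} = \sqrt{12316 + \left(-18771 + 14958\right)} = \sqrt{12316 - 3813} = \sqrt{8503}$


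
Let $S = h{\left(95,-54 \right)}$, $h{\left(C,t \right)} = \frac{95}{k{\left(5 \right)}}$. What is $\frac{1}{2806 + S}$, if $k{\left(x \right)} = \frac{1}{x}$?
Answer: $\frac{1}{3281} \approx 0.00030479$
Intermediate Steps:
$h{\left(C,t \right)} = 475$ ($h{\left(C,t \right)} = \frac{95}{\frac{1}{5}} = 95 \frac{1}{\frac{1}{5}} = 95 \cdot 5 = 475$)
$S = 475$
$\frac{1}{2806 + S} = \frac{1}{2806 + 475} = \frac{1}{3281}$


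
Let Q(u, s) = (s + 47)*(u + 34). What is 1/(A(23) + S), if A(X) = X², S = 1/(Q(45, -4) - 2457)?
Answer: 940/497261 ≈ 0.0018904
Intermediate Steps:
Q(u, s) = (34 + u)*(47 + s) (Q(u, s) = (47 + s)*(34 + u) = (34 + u)*(47 + s))
S = 1/940 (S = 1/((1598 + 34*(-4) + 47*45 - 4*45) - 2457) = 1/((1598 - 136 + 2115 - 180) - 2457) = 1/(3397 - 2457) = 1/940 ≈ 0.0010638)
1/(A(23) + S) = 1/(23² + 1/940) = 1/(529 + 1/940) = 1/(497261/940) = 940/497261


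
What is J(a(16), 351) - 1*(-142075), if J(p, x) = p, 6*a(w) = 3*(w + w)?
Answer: 142091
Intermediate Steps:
a(w) = w (a(w) = (3*(w + w))/6 = (3*(2*w))/6 = (6*w)/6 = w)
J(a(16), 351) - 1*(-142075) = 16 - 1*(-142075) = 16 + 142075 = 142091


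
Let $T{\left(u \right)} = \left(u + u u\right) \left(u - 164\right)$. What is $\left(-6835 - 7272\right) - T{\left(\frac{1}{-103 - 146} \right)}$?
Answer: $- \frac{217797506219}{15438249} \approx -14108.0$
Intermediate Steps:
$T{\left(u \right)} = \left(-164 + u\right) \left(u + u^{2}\right)$ ($T{\left(u \right)} = \left(u + u^{2}\right) \left(-164 + u\right) = \left(-164 + u\right) \left(u + u^{2}\right)$)
$\left(-6835 - 7272\right) - T{\left(\frac{1}{-103 - 146} \right)} = \left(-6835 - 7272\right) - \frac{-164 + \left(\frac{1}{-103 - 146}\right)^{2} - \frac{163}{-103 - 146}}{-103 - 146} = \left(-6835 - 7272\right) - \frac{-164 + \left(\frac{1}{-249}\right)^{2} - \frac{163}{-249}}{-249} = -14107 - - \frac{-164 + \left(- \frac{1}{249}\right)^{2} - - \frac{163}{249}}{249} = -14107 - - \frac{-164 + \frac{1}{62001} + \frac{163}{249}}{249} = -14107 - \left(- \frac{1}{249}\right) \left(- \frac{10127576}{62001}\right) = -14107 - \frac{10127576}{15438249} = - \frac{217797506219}{15438249}$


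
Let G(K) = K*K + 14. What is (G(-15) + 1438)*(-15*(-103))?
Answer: 2590965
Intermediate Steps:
G(K) = 14 + K**2 (G(K) = K**2 + 14 = 14 + K**2)
(G(-15) + 1438)*(-15*(-103)) = ((14 + (-15)**2) + 1438)*(-15*(-103)) = ((14 + 225) + 1438)*1545 = (239 + 1438)*1545 = 1677*1545 = 2590965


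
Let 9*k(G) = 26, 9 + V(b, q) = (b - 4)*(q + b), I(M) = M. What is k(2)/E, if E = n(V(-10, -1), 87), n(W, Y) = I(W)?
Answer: 26/1305 ≈ 0.019923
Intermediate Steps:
V(b, q) = -9 + (-4 + b)*(b + q) (V(b, q) = -9 + (b - 4)*(q + b) = -9 + (-4 + b)*(b + q))
n(W, Y) = W
k(G) = 26/9 (k(G) = (1/9)*26 = 26/9)
E = 145 (E = -9 + (-10)**2 - 4*(-10) - 4*(-1) - 10*(-1) = -9 + 100 + 40 + 4 + 10 = 145)
k(2)/E = (26/9)/145 = (26/9)*(1/145) = 26/1305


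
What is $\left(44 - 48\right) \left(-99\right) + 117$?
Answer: $513$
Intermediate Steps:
$\left(44 - 48\right) \left(-99\right) + 117 = \left(-4\right) \left(-99\right) + 117 = 396 + 117 = 513$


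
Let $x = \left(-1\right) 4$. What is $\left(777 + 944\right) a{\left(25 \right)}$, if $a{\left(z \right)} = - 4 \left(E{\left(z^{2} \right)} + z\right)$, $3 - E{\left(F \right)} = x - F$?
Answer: $-4522788$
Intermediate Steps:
$x = -4$
$E{\left(F \right)} = 7 + F$ ($E{\left(F \right)} = 3 - \left(-4 - F\right) = 3 + \left(4 + F\right) = 7 + F$)
$a{\left(z \right)} = -28 - 4 z - 4 z^{2}$ ($a{\left(z \right)} = - 4 \left(\left(7 + z^{2}\right) + z\right) = - 4 \left(7 + z + z^{2}\right) = -28 - 4 z - 4 z^{2}$)
$\left(777 + 944\right) a{\left(25 \right)} = \left(777 + 944\right) \left(-28 - 100 - 4 \cdot 25^{2}\right) = 1721 \left(-28 - 100 - 2500\right) = 1721 \left(-2628\right) = -4522788$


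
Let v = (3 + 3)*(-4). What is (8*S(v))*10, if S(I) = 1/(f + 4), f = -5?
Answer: -80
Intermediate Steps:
v = -24 (v = 6*(-4) = -24)
S(I) = -1 (S(I) = 1/(-5 + 4) = 1/(-1) = -1)
(8*S(v))*10 = (8*(-1))*10 = -8*10 = -80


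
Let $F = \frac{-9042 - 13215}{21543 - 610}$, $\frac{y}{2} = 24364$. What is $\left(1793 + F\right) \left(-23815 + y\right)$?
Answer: $\frac{934501876756}{20933} \approx 4.4642 \cdot 10^{7}$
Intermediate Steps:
$y = 48728$ ($y = 2 \cdot 24364 = 48728$)
$F = - \frac{22257}{20933} \approx -1.0632$
$\left(1793 + F\right) \left(-23815 + y\right) = \left(1793 - \frac{22257}{20933}\right) \left(-23815 + 48728\right) = \frac{37510612}{20933} \cdot 24913 = \frac{934501876756}{20933}$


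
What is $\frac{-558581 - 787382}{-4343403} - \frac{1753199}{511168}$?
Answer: $- \frac{989548083059}{317172660672} \approx -3.1199$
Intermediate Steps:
$\frac{-558581 - 787382}{-4343403} - \frac{1753199}{511168} = \left(-558581 - 787382\right) \left(- \frac{1}{4343403}\right) - \frac{250457}{73024} = \left(-1345963\right) \left(- \frac{1}{4343403}\right) - \frac{250457}{73024} = \frac{1345963}{4343403} - \frac{250457}{73024} = - \frac{989548083059}{317172660672}$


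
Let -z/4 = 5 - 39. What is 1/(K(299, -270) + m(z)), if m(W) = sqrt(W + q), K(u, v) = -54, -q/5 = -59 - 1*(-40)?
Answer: -18/895 - sqrt(231)/2685 ≈ -0.025772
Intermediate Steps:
q = 95 (q = -5*(-59 - 1*(-40)) = -5*(-59 + 40) = -5*(-19) = 95)
z = 136 (z = -4*(5 - 39) = -4*(-34) = 136)
m(W) = sqrt(95 + W) (m(W) = sqrt(W + 95) = sqrt(95 + W))
1/(K(299, -270) + m(z)) = 1/(-54 + sqrt(95 + 136)) = 1/(-54 + sqrt(231))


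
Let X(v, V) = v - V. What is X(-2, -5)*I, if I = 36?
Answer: 108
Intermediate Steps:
X(-2, -5)*I = (-2 - 1*(-5))*36 = (-2 + 5)*36 = 3*36 = 108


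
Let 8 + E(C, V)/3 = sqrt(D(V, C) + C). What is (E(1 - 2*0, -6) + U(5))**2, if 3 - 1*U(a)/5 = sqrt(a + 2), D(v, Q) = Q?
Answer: (9 - 3*sqrt(2) + 5*sqrt(7))**2 ≈ 323.50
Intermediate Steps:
U(a) = 15 - 5*sqrt(2 + a) (U(a) = 15 - 5*sqrt(a + 2) = 15 - 5*sqrt(2 + a))
E(C, V) = -24 + 3*sqrt(2)*sqrt(C) (E(C, V) = -24 + 3*sqrt(C + C) = -24 + 3*sqrt(2*C) = -24 + 3*(sqrt(2)*sqrt(C)) = -24 + 3*sqrt(2)*sqrt(C))
(E(1 - 2*0, -6) + U(5))**2 = ((-24 + 3*sqrt(2)*sqrt(1 - 2*0)) + (15 - 5*sqrt(2 + 5)))**2 = ((-24 + 3*sqrt(2)*sqrt(1 + 0)) + (15 - 5*sqrt(7)))**2 = ((-24 + 3*sqrt(2)*sqrt(1)) + (15 - 5*sqrt(7)))**2 = ((-24 + 3*sqrt(2)*1) + (15 - 5*sqrt(7)))**2 = ((-24 + 3*sqrt(2)) + (15 - 5*sqrt(7)))**2 = (-9 - 5*sqrt(7) + 3*sqrt(2))**2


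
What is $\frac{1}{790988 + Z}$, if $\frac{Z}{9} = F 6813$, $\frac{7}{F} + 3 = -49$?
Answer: $\frac{52}{40702157} \approx 1.2776 \cdot 10^{-6}$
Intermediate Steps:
$F = - \frac{7}{52}$ ($F = \frac{7}{-3 - 49} = \frac{7}{-52} = 7 \left(- \frac{1}{52}\right) = - \frac{7}{52} \approx -0.13462$)
$Z = - \frac{429219}{52}$ ($Z = 9 \left(\left(- \frac{7}{52}\right) 6813\right) = 9 \left(- \frac{47691}{52}\right) = - \frac{429219}{52} \approx -8254.2$)
$\frac{1}{790988 + Z} = \frac{1}{790988 - \frac{429219}{52}} = \frac{1}{\frac{40702157}{52}} = \frac{52}{40702157}$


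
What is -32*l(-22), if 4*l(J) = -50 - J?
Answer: 224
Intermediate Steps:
l(J) = -25/2 - J/4 (l(J) = (-50 - J)/4 = -25/2 - J/4)
-32*l(-22) = -32*(-25/2 - ¼*(-22)) = -32*(-25/2 + 11/2) = -32*(-7) = 224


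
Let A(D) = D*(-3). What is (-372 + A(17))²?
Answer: 178929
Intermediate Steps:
A(D) = -3*D
(-372 + A(17))² = (-372 - 3*17)² = (-372 - 51)² = (-423)² = 178929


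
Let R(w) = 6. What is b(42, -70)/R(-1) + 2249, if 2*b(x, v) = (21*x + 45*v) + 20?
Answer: 6185/3 ≈ 2061.7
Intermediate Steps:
b(x, v) = 10 + 21*x/2 + 45*v/2 (b(x, v) = ((21*x + 45*v) + 20)/2 = (20 + 21*x + 45*v)/2 = 10 + 21*x/2 + 45*v/2)
b(42, -70)/R(-1) + 2249 = (10 + (21/2)*42 + (45/2)*(-70))/6 + 2249 = (10 + 441 - 1575)*(⅙) + 2249 = -1124*⅙ + 2249 = -562/3 + 2249 = 6185/3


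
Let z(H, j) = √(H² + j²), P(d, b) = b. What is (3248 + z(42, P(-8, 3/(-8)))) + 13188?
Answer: 16436 + 3*√12545/8 ≈ 16478.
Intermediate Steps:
(3248 + z(42, P(-8, 3/(-8)))) + 13188 = (3248 + √(42² + (3/(-8))²)) + 13188 = (3248 + √(1764 + (3*(-⅛))²)) + 13188 = (3248 + √(1764 + (-3/8)²)) + 13188 = (3248 + √(1764 + 9/64)) + 13188 = (3248 + √(112905/64)) + 13188 = (3248 + 3*√12545/8) + 13188 = 16436 + 3*√12545/8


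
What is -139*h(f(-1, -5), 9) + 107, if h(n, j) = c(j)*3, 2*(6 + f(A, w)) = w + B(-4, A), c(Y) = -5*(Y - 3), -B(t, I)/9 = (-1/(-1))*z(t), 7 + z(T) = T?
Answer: 12617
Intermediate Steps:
z(T) = -7 + T
B(t, I) = 63 - 9*t (B(t, I) = -9*(-1/(-1))*(-7 + t) = -9*(-1*(-1))*(-7 + t) = -9*(-7 + t) = 63 - 9*t)
c(Y) = 15 - 5*Y (c(Y) = -5*(-3 + Y) = 15 - 5*Y)
f(A, w) = 87/2 + w/2 (f(A, w) = -6 + (w + (63 - 9*(-4)))/2 = -6 + (w + (63 + 36))/2 = -6 + (w + 99)/2 = -6 + (99 + w)/2 = -6 + (99/2 + w/2) = 87/2 + w/2)
h(n, j) = 45 - 15*j (h(n, j) = (15 - 5*j)*3 = 45 - 15*j)
-139*h(f(-1, -5), 9) + 107 = -139*(45 - 15*9) + 107 = -139*(45 - 135) + 107 = -139*(-90) + 107 = 12510 + 107 = 12617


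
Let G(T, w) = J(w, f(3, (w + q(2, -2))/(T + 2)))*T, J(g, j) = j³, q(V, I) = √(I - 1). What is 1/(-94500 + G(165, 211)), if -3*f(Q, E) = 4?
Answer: -9/854020 ≈ -1.0538e-5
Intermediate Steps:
q(V, I) = √(-1 + I)
f(Q, E) = -4/3 (f(Q, E) = -⅓*4 = -4/3)
G(T, w) = -64*T/27 (G(T, w) = (-4/3)³*T = -64*T/27)
1/(-94500 + G(165, 211)) = 1/(-94500 - 64/27*165) = 1/(-94500 - 3520/9) = 1/(-854020/9) = -9/854020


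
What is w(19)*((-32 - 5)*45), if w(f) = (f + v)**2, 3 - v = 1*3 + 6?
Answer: -281385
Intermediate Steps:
v = -6 (v = 3 - (1*3 + 6) = 3 - (3 + 6) = 3 - 1*9 = 3 - 9 = -6)
w(f) = (-6 + f)**2 (w(f) = (f - 6)**2 = (-6 + f)**2)
w(19)*((-32 - 5)*45) = (-6 + 19)**2*((-32 - 5)*45) = 13**2*(-37*45) = 169*(-1665) = -281385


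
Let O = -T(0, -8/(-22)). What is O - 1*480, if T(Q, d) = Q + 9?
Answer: -489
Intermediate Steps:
T(Q, d) = 9 + Q
O = -9 (O = -(9 + 0) = -1*9 = -9)
O - 1*480 = -9 - 1*480 = -9 - 480 = -489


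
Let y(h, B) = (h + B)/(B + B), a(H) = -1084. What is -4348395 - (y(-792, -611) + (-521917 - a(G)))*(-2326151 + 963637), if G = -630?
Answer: -433593118358756/611 ≈ -7.0964e+11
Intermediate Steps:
y(h, B) = (B + h)/(2*B) (y(h, B) = (B + h)/((2*B)) = (B + h)*(1/(2*B)) = (B + h)/(2*B))
-4348395 - (y(-792, -611) + (-521917 - a(G)))*(-2326151 + 963637) = -4348395 - ((½)*(-611 - 792)/(-611) + (-521917 - 1*(-1084)))*(-2326151 + 963637) = -4348395 - ((½)*(-1/611)*(-1403) + (-521917 + 1084))*(-1362514) = -4348395 - (1403/1222 - 520833)*(-1362514) = -4348395 - (-636456523)*(-1362514)/1222 = -4348395 - 1*433590461489411/611 = -4348395 - 433590461489411/611 = -433593118358756/611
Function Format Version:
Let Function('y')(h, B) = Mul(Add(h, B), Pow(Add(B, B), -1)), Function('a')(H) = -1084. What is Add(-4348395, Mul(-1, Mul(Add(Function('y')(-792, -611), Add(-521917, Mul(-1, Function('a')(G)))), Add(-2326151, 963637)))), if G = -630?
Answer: Rational(-433593118358756, 611) ≈ -7.0964e+11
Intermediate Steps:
Function('y')(h, B) = Mul(Rational(1, 2), Pow(B, -1), Add(B, h)) (Function('y')(h, B) = Mul(Add(B, h), Pow(Mul(2, B), -1)) = Mul(Add(B, h), Mul(Rational(1, 2), Pow(B, -1))) = Mul(Rational(1, 2), Pow(B, -1), Add(B, h)))
Add(-4348395, Mul(-1, Mul(Add(Function('y')(-792, -611), Add(-521917, Mul(-1, Function('a')(G)))), Add(-2326151, 963637)))) = Add(-4348395, Mul(-1, Mul(Add(Mul(Rational(1, 2), Pow(-611, -1), Add(-611, -792)), Add(-521917, Mul(-1, -1084))), Add(-2326151, 963637)))) = Add(-4348395, Mul(-1, Mul(Add(Mul(Rational(1, 2), Rational(-1, 611), -1403), Add(-521917, 1084)), -1362514))) = Add(-4348395, Mul(-1, Mul(Add(Rational(1403, 1222), -520833), -1362514))) = Add(-4348395, Mul(-1, Mul(Rational(-636456523, 1222), -1362514))) = Add(-4348395, Mul(-1, Rational(433590461489411, 611))) = Add(-4348395, Rational(-433590461489411, 611)) = Rational(-433593118358756, 611)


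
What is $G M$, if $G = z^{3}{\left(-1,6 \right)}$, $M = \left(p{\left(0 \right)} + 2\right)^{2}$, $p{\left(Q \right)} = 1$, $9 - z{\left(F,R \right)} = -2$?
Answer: $11979$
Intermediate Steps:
$z{\left(F,R \right)} = 11$ ($z{\left(F,R \right)} = 9 - -2 = 9 + 2 = 11$)
$M = 9$ ($M = \left(1 + 2\right)^{2} = 3^{2} = 9$)
$G = 1331$ ($G = 11^{3} = 1331$)
$G M = 1331 \cdot 9 = 11979$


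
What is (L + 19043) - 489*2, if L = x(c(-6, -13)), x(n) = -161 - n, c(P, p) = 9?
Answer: 17895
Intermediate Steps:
L = -170 (L = -161 - 1*9 = -161 - 9 = -170)
(L + 19043) - 489*2 = (-170 + 19043) - 489*2 = 18873 - 978 = 17895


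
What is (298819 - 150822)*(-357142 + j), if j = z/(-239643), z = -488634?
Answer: -4222161603060328/79881 ≈ -5.2856e+10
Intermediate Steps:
j = 162878/79881 (j = -488634/(-239643) = -488634*(-1/239643) = 162878/79881 ≈ 2.0390)
(298819 - 150822)*(-357142 + j) = (298819 - 150822)*(-357142 + 162878/79881) = 147997*(-28528697224/79881) = -4222161603060328/79881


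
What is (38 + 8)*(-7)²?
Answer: 2254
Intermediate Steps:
(38 + 8)*(-7)² = 46*49 = 2254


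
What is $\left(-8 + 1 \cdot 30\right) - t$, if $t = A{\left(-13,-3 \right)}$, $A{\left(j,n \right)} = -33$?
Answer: $55$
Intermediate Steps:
$t = -33$
$\left(-8 + 1 \cdot 30\right) - t = \left(-8 + 1 \cdot 30\right) - -33 = \left(-8 + 30\right) + 33 = 22 + 33 = 55$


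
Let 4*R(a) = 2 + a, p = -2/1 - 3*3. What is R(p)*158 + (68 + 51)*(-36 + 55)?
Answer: 3811/2 ≈ 1905.5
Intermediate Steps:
p = -11 (p = -2*1 - 9 = -2 - 9 = -11)
R(a) = ½ + a/4 (R(a) = (2 + a)/4 = ½ + a/4)
R(p)*158 + (68 + 51)*(-36 + 55) = (½ + (¼)*(-11))*158 + (68 + 51)*(-36 + 55) = (½ - 11/4)*158 + 119*19 = -9/4*158 + 2261 = -711/2 + 2261 = 3811/2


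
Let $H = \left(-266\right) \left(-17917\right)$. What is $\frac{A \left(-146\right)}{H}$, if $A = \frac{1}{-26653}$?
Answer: $\frac{73}{63513059533} \approx 1.1494 \cdot 10^{-9}$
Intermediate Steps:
$A = - \frac{1}{26653} \approx -3.7519 \cdot 10^{-5}$
$H = 4765922$
$\frac{A \left(-146\right)}{H} = \frac{\left(- \frac{1}{26653}\right) \left(-146\right)}{4765922} = \frac{146}{26653} \cdot \frac{1}{4765922} = \frac{73}{63513059533}$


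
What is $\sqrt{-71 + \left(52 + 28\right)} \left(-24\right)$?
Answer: $-72$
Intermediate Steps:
$\sqrt{-71 + \left(52 + 28\right)} \left(-24\right) = \sqrt{-71 + 80} \left(-24\right) = \sqrt{9} \left(-24\right) = 3 \left(-24\right) = -72$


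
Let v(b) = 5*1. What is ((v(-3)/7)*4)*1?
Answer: 20/7 ≈ 2.8571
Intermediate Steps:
v(b) = 5
((v(-3)/7)*4)*1 = ((5/7)*4)*1 = (20/7)*1 = 20/7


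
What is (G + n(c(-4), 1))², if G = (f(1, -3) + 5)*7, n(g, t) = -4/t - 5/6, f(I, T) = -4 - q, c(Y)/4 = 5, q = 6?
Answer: 57121/36 ≈ 1586.7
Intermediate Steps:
c(Y) = 20 (c(Y) = 4*5 = 20)
f(I, T) = -10 (f(I, T) = -4 - 1*6 = -4 - 6 = -10)
n(g, t) = -⅚ - 4/t (n(g, t) = -4/t - 5*⅙ = -4/t - ⅚ = -⅚ - 4/t)
G = -35 (G = (-10 + 5)*7 = -5*7 = -35)
(G + n(c(-4), 1))² = (-35 + (-⅚ - 4/1))² = (-35 + (-⅚ - 4*1))² = (-35 + (-⅚ - 4))² = (-35 - 29/6)² = (-239/6)² = 57121/36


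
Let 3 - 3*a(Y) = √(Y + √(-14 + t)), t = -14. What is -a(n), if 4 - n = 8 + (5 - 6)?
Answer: -1 + √(-3 + 2*I*√7)/3 ≈ -0.58616 + 0.71035*I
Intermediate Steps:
n = -3 (n = 4 - (8 + (5 - 6)) = 4 - (8 - 1) = 4 - 1*7 = 4 - 7 = -3)
a(Y) = 1 - √(Y + 2*I*√7)/3 (a(Y) = 1 - √(Y + √(-14 - 14))/3 = 1 - √(Y + √(-28))/3 = 1 - √(Y + 2*I*√7)/3)
-a(n) = -(1 - √(-3 + 2*I*√7)/3) = -1 + √(-3 + 2*I*√7)/3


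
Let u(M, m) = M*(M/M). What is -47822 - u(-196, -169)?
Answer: -47626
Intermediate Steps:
u(M, m) = M (u(M, m) = M*1 = M)
-47822 - u(-196, -169) = -47822 - 1*(-196) = -47822 + 196 = -47626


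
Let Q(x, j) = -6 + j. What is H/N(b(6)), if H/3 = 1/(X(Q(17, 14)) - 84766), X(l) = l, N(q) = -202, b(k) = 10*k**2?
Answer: 3/17121116 ≈ 1.7522e-7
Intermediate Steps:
H = -3/84758 (H = 3/((-6 + 14) - 84766) = 3/(8 - 84766) = 3/(-84758) = 3*(-1/84758) = -3/84758 ≈ -3.5395e-5)
H/N(b(6)) = -3/84758/(-202) = -3/84758*(-1/202) = 3/17121116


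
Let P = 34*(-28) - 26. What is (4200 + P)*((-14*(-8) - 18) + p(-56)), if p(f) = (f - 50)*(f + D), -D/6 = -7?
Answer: 5084316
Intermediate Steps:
D = 42 (D = -6*(-7) = 42)
p(f) = (-50 + f)*(42 + f) (p(f) = (f - 50)*(f + 42) = (-50 + f)*(42 + f))
P = -978 (P = -952 - 26 = -978)
(4200 + P)*((-14*(-8) - 18) + p(-56)) = (4200 - 978)*((-14*(-8) - 18) + (-2100 + (-56)**2 - 8*(-56))) = 3222*((112 - 18) + (-2100 + 3136 + 448)) = 3222*(94 + 1484) = 3222*1578 = 5084316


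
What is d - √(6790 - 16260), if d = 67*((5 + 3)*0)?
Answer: -I*√9470 ≈ -97.314*I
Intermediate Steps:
d = 0 (d = 67*(8*0) = 67*0 = 0)
d - √(6790 - 16260) = 0 - √(6790 - 16260) = 0 - √(-9470) = 0 - I*√9470 = -I*√9470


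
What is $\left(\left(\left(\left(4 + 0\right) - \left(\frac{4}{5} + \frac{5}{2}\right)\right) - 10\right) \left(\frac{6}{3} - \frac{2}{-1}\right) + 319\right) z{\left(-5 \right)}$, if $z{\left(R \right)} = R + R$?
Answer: $-2818$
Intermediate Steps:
$z{\left(R \right)} = 2 R$
$\left(\left(\left(\left(4 + 0\right) - \left(\frac{4}{5} + \frac{5}{2}\right)\right) - 10\right) \left(\frac{6}{3} - \frac{2}{-1}\right) + 319\right) z{\left(-5 \right)} = \left(\left(\left(\left(4 + 0\right) - \left(\frac{4}{5} + \frac{5}{2}\right)\right) - 10\right) \left(\frac{6}{3} - \frac{2}{-1}\right) + 319\right) 2 \left(-5\right) = \left(\left(\left(4 - \frac{33}{10}\right) - 10\right) \left(6 \cdot \frac{1}{3} - -2\right) + 319\right) \left(-10\right) = \left(\left(\left(4 - \frac{33}{10}\right) - 10\right) \left(2 + 2\right) + 319\right) \left(-10\right) = \left(\left(\left(4 - \frac{33}{10}\right) - 10\right) 4 + 319\right) \left(-10\right) = \left(\left(\frac{7}{10} - 10\right) 4 + 319\right) \left(-10\right) = \left(\left(- \frac{93}{10}\right) 4 + 319\right) \left(-10\right) = \left(- \frac{186}{5} + 319\right) \left(-10\right) = \frac{1409}{5} \left(-10\right) = -2818$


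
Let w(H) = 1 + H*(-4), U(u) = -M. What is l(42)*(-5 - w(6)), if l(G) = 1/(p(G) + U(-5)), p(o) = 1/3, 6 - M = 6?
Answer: 54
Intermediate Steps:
M = 0 (M = 6 - 1*6 = 6 - 6 = 0)
U(u) = 0 (U(u) = -1*0 = 0)
w(H) = 1 - 4*H
p(o) = ⅓
l(G) = 3 (l(G) = 1/(⅓ + 0) = 1/(⅓) = 3)
l(42)*(-5 - w(6)) = 3*(-5 - (1 - 4*6)) = 3*(-5 - (1 - 24)) = 3*(-5 - 1*(-23)) = 3*(-5 + 23) = 3*18 = 54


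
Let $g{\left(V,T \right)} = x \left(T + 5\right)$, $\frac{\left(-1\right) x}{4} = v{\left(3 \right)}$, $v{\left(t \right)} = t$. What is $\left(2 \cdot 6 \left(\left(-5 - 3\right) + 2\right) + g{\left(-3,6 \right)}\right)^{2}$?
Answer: $41616$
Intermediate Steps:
$x = -12$ ($x = \left(-4\right) 3 = -12$)
$g{\left(V,T \right)} = -60 - 12 T$ ($g{\left(V,T \right)} = - 12 \left(T + 5\right) = - 12 \left(5 + T\right) = -60 - 12 T$)
$\left(2 \cdot 6 \left(\left(-5 - 3\right) + 2\right) + g{\left(-3,6 \right)}\right)^{2} = \left(2 \cdot 6 \left(\left(-5 - 3\right) + 2\right) - 132\right)^{2} = \left(12 \left(-8 + 2\right) - 132\right)^{2} = \left(12 \left(-6\right) - 132\right)^{2} = \left(-72 - 132\right)^{2} = \left(-204\right)^{2} = 41616$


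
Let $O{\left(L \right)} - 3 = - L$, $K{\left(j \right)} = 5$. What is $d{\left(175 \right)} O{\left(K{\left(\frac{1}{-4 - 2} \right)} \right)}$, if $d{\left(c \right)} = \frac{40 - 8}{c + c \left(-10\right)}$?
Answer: $\frac{64}{1575} \approx 0.040635$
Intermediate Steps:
$O{\left(L \right)} = 3 - L$
$d{\left(c \right)} = - \frac{32}{9 c}$ ($d{\left(c \right)} = \frac{32}{c - 10 c} = \frac{32}{\left(-9\right) c} = 32 \left(- \frac{1}{9 c}\right) = - \frac{32}{9 c}$)
$d{\left(175 \right)} O{\left(K{\left(\frac{1}{-4 - 2} \right)} \right)} = - \frac{32}{9 \cdot 175} \left(3 - 5\right) = \left(- \frac{32}{9}\right) \frac{1}{175} \left(3 - 5\right) = \left(- \frac{32}{1575}\right) \left(-2\right) = \frac{64}{1575}$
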